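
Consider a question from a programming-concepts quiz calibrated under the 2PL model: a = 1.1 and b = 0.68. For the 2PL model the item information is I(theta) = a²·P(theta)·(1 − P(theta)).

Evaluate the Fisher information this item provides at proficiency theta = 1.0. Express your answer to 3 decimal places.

P = 1/(1+e^{-0.3520}) = 0.5871
P(1−P) = 0.5871 × 0.4129 = 0.2424
I = a² × P(1−P) = 1.1² × 0.2424 = 0.29332

0.293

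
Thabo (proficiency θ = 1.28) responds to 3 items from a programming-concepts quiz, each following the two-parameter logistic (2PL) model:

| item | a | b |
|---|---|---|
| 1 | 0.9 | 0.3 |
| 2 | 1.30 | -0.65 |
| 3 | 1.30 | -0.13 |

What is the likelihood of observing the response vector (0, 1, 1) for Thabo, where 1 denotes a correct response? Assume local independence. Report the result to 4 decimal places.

P(θ) = 1 / (1 + exp(−a(θ − b)))
P_1 = 1/(1+e^{-0.8820}) = 0.7072
P_2 = 1/(1+e^{-2.5090}) = 0.9248
P_3 = 1/(1+e^{-1.8330}) = 0.8621
L = (1−P_1) × P_2 × P_3 = 0.2928 × 0.9248 × 0.8621 = 0.23341

0.2334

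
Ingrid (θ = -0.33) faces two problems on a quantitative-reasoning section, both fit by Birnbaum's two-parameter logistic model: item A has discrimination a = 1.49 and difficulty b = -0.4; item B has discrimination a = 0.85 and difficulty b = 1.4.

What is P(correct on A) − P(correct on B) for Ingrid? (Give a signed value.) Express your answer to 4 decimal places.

0.3392

P(θ) = 1 / (1 + exp(−a(θ − b)))
P_A = 0.5261
P_B = 0.1869
P_A − P_B = 0.3392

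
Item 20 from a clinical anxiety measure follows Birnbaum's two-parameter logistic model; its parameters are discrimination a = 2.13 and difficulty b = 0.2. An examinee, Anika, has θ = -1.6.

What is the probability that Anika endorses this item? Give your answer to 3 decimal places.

P(θ) = 1 / (1 + exp(−a(θ − b)))
Exponent: 2.13 × (-1.6 − 0.2) = -3.8340
1/(1 + e^{3.8340}) = 0.0212

0.021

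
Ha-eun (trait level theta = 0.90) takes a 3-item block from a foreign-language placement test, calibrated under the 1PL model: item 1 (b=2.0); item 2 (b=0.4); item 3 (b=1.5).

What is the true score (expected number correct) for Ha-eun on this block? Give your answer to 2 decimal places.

1.23

P(theta) = 1 / (1 + exp(−(theta − b)))
P_1 = 1/(1+e^{1.1000}) = 0.2497
P_2 = 1/(1+e^{-0.5000}) = 0.6225
P_3 = 1/(1+e^{0.6000}) = 0.3543
E[score] = 0.2497 + 0.6225 + 0.3543 = 1.2265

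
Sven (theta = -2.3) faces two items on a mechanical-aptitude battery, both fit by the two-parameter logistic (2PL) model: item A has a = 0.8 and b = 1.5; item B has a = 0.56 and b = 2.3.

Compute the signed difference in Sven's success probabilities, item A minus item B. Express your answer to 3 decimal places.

-0.025

P(theta) = 1 / (1 + exp(−a(theta − b)))
P_A = 0.0457
P_B = 0.0707
P_A − P_B = -0.0250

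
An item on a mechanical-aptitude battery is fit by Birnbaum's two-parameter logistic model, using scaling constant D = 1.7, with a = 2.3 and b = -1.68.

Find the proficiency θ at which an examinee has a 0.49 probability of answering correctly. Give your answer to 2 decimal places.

-1.69

P(θ) = 1 / (1 + exp(−D·a(θ − b)))
logit = ln(0.4900/0.5100) = -0.0400
θ = b + logit/(1.7·a) = -1.68 + (-0.0400)/3.9100 = -1.6902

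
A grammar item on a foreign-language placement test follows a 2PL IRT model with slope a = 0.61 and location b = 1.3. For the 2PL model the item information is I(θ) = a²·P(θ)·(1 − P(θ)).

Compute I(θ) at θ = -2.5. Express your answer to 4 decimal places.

0.0304

P = 1/(1+e^{2.3180}) = 0.0896
P(1−P) = 0.0896 × 0.9104 = 0.0816
I = a² × P(1−P) = 0.61² × 0.0816 = 0.03037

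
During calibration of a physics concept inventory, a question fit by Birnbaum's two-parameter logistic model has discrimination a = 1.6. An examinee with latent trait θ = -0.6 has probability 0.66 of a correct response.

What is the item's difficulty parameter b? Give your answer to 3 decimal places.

P(θ) = 1 / (1 + exp(−a(θ − b)))
logit(0.66) = ln(0.66/0.34) = 0.6633
b = θ − logit/(a) = -0.6 − 0.6633/1.6000 = -1.0146

-1.015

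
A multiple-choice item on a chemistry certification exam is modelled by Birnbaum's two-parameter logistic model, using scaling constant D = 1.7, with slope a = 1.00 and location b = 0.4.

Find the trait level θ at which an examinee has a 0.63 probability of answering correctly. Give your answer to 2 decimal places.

P(θ) = 1 / (1 + exp(−D·a(θ − b)))
logit = ln(0.6300/0.3700) = 0.5322
θ = b + logit/(1.7·a) = 0.4 + 0.5322/1.7000 = 0.7131

0.71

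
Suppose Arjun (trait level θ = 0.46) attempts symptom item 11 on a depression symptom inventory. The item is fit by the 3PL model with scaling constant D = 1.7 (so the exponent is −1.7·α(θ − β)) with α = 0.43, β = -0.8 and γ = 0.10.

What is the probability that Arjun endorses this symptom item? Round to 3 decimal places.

0.744

P(θ) = γ + (1 − γ) · 1 / (1 + exp(−D·α(θ − β)))
Exponent: 1.7 × 0.43 × (0.46 − (-0.8)) = 0.9211
1/(1 + e^{-0.9211}) = 0.7153
P = 0.10 + 0.90 × 0.7153 = 0.7437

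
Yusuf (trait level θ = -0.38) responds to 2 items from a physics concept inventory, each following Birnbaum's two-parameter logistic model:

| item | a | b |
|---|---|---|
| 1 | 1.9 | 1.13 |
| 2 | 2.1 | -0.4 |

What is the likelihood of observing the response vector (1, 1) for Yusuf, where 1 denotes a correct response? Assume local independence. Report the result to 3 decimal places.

0.027

P(θ) = 1 / (1 + exp(−a(θ − b)))
P_1 = 1/(1+e^{2.8690}) = 0.0537
P_2 = 1/(1+e^{-0.0420}) = 0.5105
L = P_1 × P_2 = 0.0537 × 0.5105 = 0.02742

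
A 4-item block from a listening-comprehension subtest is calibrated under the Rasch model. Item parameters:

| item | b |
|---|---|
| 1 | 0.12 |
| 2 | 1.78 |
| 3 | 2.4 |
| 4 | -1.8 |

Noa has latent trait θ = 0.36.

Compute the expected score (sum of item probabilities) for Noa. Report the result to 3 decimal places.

P(θ) = 1 / (1 + exp(−(θ − b)))
P_1 = 1/(1+e^{-0.2400}) = 0.5597
P_2 = 1/(1+e^{1.4200}) = 0.1947
P_3 = 1/(1+e^{2.0400}) = 0.1151
P_4 = 1/(1+e^{-2.1600}) = 0.8966
E[score] = 0.5597 + 0.1947 + 0.1151 + 0.8966 = 1.7660

1.766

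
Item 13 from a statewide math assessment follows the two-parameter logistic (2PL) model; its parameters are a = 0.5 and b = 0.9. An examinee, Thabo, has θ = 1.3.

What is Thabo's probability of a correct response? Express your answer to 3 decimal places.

P(θ) = 1 / (1 + exp(−a(θ − b)))
Exponent: 0.5 × (1.3 − 0.9) = 0.2000
1/(1 + e^{-0.2000}) = 0.5498

0.550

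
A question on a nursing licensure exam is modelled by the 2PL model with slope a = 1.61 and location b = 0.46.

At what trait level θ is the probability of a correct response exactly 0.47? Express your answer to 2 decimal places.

P(θ) = 1 / (1 + exp(−a(θ − b)))
logit = ln(0.4700/0.5300) = -0.1201
θ = b + logit/(a) = 0.46 + (-0.1201)/1.6100 = 0.3854

0.39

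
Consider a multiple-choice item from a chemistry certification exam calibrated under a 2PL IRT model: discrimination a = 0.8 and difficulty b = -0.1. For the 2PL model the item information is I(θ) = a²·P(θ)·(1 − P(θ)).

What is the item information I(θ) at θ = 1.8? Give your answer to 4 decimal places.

P = 1/(1+e^{-1.5200}) = 0.8205
P(1−P) = 0.8205 × 0.1795 = 0.1473
I = a² × P(1−P) = 0.8² × 0.1473 = 0.09424

0.0942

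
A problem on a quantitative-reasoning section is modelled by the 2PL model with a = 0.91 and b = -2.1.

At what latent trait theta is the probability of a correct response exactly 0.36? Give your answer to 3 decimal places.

-2.732

P(theta) = 1 / (1 + exp(−a(theta − b)))
logit = ln(0.3600/0.6400) = -0.5754
theta = b + logit/(a) = -2.1 + (-0.5754)/0.9100 = -2.7323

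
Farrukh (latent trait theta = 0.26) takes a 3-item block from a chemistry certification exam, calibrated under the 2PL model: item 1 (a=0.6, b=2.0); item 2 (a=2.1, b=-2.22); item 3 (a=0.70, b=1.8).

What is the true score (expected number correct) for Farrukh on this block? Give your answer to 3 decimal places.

P(theta) = 1 / (1 + exp(−a(theta − b)))
P_1 = 1/(1+e^{1.0440}) = 0.2604
P_2 = 1/(1+e^{-5.2080}) = 0.9946
P_3 = 1/(1+e^{1.0780}) = 0.2539
E[score] = 0.2604 + 0.9946 + 0.2539 = 1.5088

1.509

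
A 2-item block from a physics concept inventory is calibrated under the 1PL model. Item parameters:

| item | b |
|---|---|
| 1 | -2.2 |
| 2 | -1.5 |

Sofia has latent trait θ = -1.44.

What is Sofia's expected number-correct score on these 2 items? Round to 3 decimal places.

1.196

P(θ) = 1 / (1 + exp(−(θ − b)))
P_1 = 1/(1+e^{-0.7600}) = 0.6814
P_2 = 1/(1+e^{-0.0600}) = 0.5150
E[score] = 0.6814 + 0.5150 = 1.1963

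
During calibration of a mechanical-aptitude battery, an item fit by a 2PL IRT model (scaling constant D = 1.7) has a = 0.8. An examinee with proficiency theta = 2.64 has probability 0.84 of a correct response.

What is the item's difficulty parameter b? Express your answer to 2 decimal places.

1.42

P(theta) = 1 / (1 + exp(−D·a(theta − b)))
logit(0.84) = ln(0.84/0.16) = 1.6582
b = theta − logit/(1.7·a) = 2.64 − 1.6582/1.3600 = 1.4207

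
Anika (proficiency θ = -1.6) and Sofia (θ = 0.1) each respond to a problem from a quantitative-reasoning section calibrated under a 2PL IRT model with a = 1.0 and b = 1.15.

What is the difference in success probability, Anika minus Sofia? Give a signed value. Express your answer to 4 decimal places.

P(θ) = 1 / (1 + exp(−a(θ − b)))
P(Anika) = 0.0601  [exponent -2.7500]
P(Sofia) = 0.2592  [exponent -1.0500]
Difference = 0.0601 − 0.2592 = -0.1991

-0.1991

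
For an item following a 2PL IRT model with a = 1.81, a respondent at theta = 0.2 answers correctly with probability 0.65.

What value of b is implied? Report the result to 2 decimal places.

P(theta) = 1 / (1 + exp(−a(theta − b)))
logit(0.65) = ln(0.65/0.35) = 0.6190
b = theta − logit/(a) = 0.2 − 0.6190/1.8100 = -0.1420

-0.14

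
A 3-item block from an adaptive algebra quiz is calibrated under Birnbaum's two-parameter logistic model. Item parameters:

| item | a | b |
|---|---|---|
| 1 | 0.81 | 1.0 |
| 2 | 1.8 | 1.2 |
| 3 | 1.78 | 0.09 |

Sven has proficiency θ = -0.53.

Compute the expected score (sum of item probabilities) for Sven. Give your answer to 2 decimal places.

P(θ) = 1 / (1 + exp(−a(θ − b)))
P_1 = 1/(1+e^{1.2393}) = 0.2246
P_2 = 1/(1+e^{3.1140}) = 0.0425
P_3 = 1/(1+e^{1.1036}) = 0.2491
E[score] = 0.2246 + 0.0425 + 0.2491 = 0.5162

0.52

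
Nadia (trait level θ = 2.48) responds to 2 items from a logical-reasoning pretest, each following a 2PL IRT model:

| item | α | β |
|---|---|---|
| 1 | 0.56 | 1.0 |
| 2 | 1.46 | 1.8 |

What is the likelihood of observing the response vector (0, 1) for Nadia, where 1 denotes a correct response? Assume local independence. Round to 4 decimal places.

P(θ) = 1 / (1 + exp(−α(θ − β)))
P_1 = 1/(1+e^{-0.8288}) = 0.6961
P_2 = 1/(1+e^{-0.9928}) = 0.7296
L = (1−P_1) × P_2 = 0.3039 × 0.7296 = 0.22174

0.2217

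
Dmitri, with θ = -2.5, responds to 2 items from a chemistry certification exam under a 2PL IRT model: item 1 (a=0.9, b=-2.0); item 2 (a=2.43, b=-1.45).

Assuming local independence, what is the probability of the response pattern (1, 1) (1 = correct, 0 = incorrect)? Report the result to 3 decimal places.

0.028

P(θ) = 1 / (1 + exp(−a(θ − b)))
P_1 = 1/(1+e^{0.4500}) = 0.3894
P_2 = 1/(1+e^{2.5515}) = 0.0723
L = P_1 × P_2 = 0.3894 × 0.0723 = 0.02816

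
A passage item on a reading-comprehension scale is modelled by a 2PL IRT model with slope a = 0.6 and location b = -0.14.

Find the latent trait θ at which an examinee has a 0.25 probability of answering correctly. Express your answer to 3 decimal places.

P(θ) = 1 / (1 + exp(−a(θ − b)))
logit = ln(0.2500/0.7500) = -1.0986
θ = b + logit/(a) = -0.14 + (-1.0986)/0.6000 = -1.9710

-1.971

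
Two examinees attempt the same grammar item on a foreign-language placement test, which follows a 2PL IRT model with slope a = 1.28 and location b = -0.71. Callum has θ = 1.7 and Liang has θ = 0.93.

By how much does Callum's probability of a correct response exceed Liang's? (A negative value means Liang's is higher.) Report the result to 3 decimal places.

P(θ) = 1 / (1 + exp(−a(θ − b)))
P(Callum) = 0.9563  [exponent 3.0848]
P(Liang) = 0.8908  [exponent 2.0992]
Difference = 0.9563 − 0.8908 = 0.0654

0.065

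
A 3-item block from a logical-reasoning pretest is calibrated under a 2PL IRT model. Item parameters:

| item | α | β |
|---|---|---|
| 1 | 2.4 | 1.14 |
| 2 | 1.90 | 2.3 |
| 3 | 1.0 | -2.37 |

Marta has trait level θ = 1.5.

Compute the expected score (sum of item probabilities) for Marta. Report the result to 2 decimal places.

1.86

P(θ) = 1 / (1 + exp(−α(θ − β)))
P_1 = 1/(1+e^{-0.8640}) = 0.7035
P_2 = 1/(1+e^{1.5200}) = 0.1795
P_3 = 1/(1+e^{-3.8700}) = 0.9796
E[score] = 0.7035 + 0.1795 + 0.9796 = 1.8625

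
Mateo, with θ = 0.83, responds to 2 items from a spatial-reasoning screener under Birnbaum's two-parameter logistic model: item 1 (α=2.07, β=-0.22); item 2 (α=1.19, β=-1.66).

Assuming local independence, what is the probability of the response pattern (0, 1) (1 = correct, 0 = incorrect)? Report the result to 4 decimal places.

0.0971

P(θ) = 1 / (1 + exp(−α(θ − β)))
P_1 = 1/(1+e^{-2.1735}) = 0.8978
P_2 = 1/(1+e^{-2.9631}) = 0.9509
L = (1−P_1) × P_2 = 0.1022 × 0.9509 = 0.09714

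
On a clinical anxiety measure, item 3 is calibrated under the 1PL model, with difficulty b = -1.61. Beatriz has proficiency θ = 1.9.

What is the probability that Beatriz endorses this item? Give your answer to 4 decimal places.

P(θ) = 1 / (1 + exp(−(θ − b)))
Exponent: (1.9 − (-1.61)) = 3.5100
1/(1 + e^{-3.5100}) = 0.9710
P = 0.9710

0.9710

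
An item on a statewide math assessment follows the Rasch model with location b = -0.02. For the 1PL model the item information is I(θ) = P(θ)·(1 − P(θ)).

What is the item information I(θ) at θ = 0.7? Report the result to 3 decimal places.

P = 1/(1+e^{-0.7200}) = 0.6726
P(1−P) = 0.6726 × 0.3274 = 0.2202
I = P(1−P) = 0.22021

0.220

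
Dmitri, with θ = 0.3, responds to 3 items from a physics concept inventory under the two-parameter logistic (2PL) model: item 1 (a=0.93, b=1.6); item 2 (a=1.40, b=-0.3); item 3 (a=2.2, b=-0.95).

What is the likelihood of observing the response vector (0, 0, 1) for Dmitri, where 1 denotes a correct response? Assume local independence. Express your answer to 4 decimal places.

P(θ) = 1 / (1 + exp(−a(θ − b)))
P_1 = 1/(1+e^{1.2090}) = 0.2299
P_2 = 1/(1+e^{-0.8400}) = 0.6985
P_3 = 1/(1+e^{-2.7500}) = 0.9399
L = (1−P_1) × (1−P_2) × P_3 = 0.7701 × 0.3015 × 0.9399 = 0.21827

0.2183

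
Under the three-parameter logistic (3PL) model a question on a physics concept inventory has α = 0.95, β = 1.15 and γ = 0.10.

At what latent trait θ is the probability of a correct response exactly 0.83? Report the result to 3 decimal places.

2.684

P(θ) = γ + (1 − γ) · 1 / (1 + exp(−α(θ − β)))
Remove guessing floor: (0.83 − 0.10)/(1 − 0.10) = 0.8111
logit = ln(0.8111/0.1889) = 1.4572
θ = β + logit/(α) = 1.15 + 1.4572/0.9500 = 2.6839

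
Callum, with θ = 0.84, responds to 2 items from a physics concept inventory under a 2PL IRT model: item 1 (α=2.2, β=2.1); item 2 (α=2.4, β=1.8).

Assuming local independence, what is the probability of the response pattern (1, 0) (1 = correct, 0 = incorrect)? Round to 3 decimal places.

0.054

P(θ) = 1 / (1 + exp(−α(θ − β)))
P_1 = 1/(1+e^{2.7720}) = 0.0589
P_2 = 1/(1+e^{2.3040}) = 0.0908
L = P_1 × (1−P_2) = 0.0589 × 0.9092 = 0.05351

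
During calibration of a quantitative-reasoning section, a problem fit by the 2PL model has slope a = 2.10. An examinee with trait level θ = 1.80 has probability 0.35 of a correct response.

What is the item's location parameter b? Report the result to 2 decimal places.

2.09

P(θ) = 1 / (1 + exp(−a(θ − b)))
logit(0.35) = ln(0.35/0.65) = -0.6190
b = θ − logit/(a) = 1.80 − (-0.6190)/2.1000 = 2.0948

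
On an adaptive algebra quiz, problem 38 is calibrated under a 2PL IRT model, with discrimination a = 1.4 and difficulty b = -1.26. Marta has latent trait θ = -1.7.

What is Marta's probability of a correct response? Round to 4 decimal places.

P(θ) = 1 / (1 + exp(−a(θ − b)))
Exponent: 1.4 × (-1.7 − (-1.26)) = -0.6160
1/(1 + e^{0.6160}) = 0.3507

0.3507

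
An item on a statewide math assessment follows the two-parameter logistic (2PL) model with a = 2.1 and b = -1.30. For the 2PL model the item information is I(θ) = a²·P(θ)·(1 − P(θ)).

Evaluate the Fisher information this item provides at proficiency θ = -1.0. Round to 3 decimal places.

P = 1/(1+e^{-0.6300}) = 0.6525
P(1−P) = 0.6525 × 0.3475 = 0.2267
I = a² × P(1−P) = 2.1² × 0.2267 = 0.99995

1.000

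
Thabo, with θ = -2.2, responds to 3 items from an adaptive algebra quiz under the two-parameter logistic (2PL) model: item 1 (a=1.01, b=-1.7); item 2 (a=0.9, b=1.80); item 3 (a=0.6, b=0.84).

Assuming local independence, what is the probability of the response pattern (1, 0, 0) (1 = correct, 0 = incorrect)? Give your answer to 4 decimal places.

0.3154

P(θ) = 1 / (1 + exp(−a(θ − b)))
P_1 = 1/(1+e^{0.5050}) = 0.3764
P_2 = 1/(1+e^{3.6000}) = 0.0266
P_3 = 1/(1+e^{1.8240}) = 0.1390
L = P_1 × (1−P_2) × (1−P_3) = 0.3764 × 0.9734 × 0.8610 = 0.31545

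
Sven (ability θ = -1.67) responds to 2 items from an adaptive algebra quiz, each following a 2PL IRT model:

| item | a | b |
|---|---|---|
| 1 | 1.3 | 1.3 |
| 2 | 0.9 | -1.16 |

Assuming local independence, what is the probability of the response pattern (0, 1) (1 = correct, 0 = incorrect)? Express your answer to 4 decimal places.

0.3792

P(θ) = 1 / (1 + exp(−a(θ − b)))
P_1 = 1/(1+e^{3.8610}) = 0.0206
P_2 = 1/(1+e^{0.4590}) = 0.3872
L = (1−P_1) × P_2 = 0.9794 × 0.3872 = 0.37924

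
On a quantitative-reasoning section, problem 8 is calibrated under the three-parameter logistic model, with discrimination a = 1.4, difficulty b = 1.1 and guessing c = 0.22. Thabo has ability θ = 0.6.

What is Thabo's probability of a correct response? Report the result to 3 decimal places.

0.479

P(θ) = c + (1 − c) · 1 / (1 + exp(−a(θ − b)))
Exponent: 1.4 × (0.6 − 1.1) = -0.7000
1/(1 + e^{0.7000}) = 0.3318
P = 0.22 + 0.78 × 0.3318 = 0.4788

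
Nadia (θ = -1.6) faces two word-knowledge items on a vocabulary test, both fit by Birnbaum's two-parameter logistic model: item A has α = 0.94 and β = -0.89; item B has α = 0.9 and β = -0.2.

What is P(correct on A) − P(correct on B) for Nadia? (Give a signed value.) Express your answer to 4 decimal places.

0.1181

P(θ) = 1 / (1 + exp(−α(θ − β)))
P_A = 0.3391
P_B = 0.2210
P_A − P_B = 0.1181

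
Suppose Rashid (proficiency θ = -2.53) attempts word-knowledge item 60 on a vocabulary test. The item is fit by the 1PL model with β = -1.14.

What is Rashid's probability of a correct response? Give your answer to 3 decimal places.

P(θ) = 1 / (1 + exp(−(θ − β)))
Exponent: (-2.53 − (-1.14)) = -1.3900
1/(1 + e^{1.3900}) = 0.1994
P = 0.1994

0.199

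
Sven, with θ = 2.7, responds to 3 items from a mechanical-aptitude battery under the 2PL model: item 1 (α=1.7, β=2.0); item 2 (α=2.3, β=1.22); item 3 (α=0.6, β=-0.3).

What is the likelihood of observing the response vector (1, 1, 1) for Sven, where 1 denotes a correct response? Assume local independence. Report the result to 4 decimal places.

0.6368

P(θ) = 1 / (1 + exp(−α(θ − β)))
P_1 = 1/(1+e^{-1.1900}) = 0.7667
P_2 = 1/(1+e^{-3.4040}) = 0.9678
P_3 = 1/(1+e^{-1.8000}) = 0.8581
L = P_1 × P_2 × P_3 = 0.7667 × 0.9678 × 0.8581 = 0.63681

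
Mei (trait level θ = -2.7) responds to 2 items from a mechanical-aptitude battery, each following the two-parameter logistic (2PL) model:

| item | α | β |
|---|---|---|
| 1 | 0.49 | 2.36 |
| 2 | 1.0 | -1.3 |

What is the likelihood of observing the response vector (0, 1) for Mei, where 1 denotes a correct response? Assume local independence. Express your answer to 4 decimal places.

0.1825

P(θ) = 1 / (1 + exp(−α(θ − β)))
P_1 = 1/(1+e^{2.4794}) = 0.0773
P_2 = 1/(1+e^{1.4000}) = 0.1978
L = (1−P_1) × P_2 = 0.9227 × 0.1978 = 0.18252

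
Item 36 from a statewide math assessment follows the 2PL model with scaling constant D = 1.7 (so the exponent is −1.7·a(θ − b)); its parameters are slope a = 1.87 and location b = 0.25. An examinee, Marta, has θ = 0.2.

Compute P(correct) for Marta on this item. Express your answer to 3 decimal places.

0.460

P(θ) = 1 / (1 + exp(−D·a(θ − b)))
Exponent: 1.7 × 1.87 × (0.2 − 0.25) = -0.1589
1/(1 + e^{0.1589}) = 0.4603
P = 0.4603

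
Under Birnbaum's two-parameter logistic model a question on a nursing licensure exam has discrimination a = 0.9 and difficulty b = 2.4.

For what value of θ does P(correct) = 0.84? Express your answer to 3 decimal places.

P(θ) = 1 / (1 + exp(−a(θ − b)))
logit = ln(0.8400/0.1600) = 1.6582
θ = b + logit/(a) = 2.4 + 1.6582/0.9000 = 4.2425

4.242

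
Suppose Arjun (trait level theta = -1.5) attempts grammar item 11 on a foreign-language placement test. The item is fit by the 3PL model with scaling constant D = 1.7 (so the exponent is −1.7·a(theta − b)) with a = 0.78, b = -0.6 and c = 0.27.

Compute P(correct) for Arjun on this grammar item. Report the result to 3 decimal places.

0.440

P(theta) = c + (1 − c) · 1 / (1 + exp(−D·a(theta − b)))
Exponent: 1.7 × 0.78 × (-1.5 − (-0.6)) = -1.1934
1/(1 + e^{1.1934}) = 0.2327
P = 0.27 + 0.73 × 0.2327 = 0.4398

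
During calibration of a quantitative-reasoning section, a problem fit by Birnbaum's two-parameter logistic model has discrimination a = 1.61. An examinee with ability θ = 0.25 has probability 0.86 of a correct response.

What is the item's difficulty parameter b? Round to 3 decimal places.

-0.878

P(θ) = 1 / (1 + exp(−a(θ − b)))
logit(0.86) = ln(0.86/0.14) = 1.8153
b = θ − logit/(a) = 0.25 − 1.8153/1.6100 = -0.8775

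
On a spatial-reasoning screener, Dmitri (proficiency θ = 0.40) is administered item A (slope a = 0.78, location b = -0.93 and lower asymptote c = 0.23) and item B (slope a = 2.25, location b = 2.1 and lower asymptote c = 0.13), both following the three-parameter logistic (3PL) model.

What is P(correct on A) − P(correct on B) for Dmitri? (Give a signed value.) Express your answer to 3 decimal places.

P(θ) = c + (1 − c) · 1 / (1 + exp(−a(θ − b)))
P_A = 0.7985
P_B = 0.1486
P_A − P_B = 0.6500

0.650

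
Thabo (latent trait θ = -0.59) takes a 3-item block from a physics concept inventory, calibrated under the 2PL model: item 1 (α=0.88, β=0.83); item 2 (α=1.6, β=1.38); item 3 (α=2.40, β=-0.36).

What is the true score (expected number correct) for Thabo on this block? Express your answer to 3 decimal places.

0.629

P(θ) = 1 / (1 + exp(−α(θ − β)))
P_1 = 1/(1+e^{1.2496}) = 0.2228
P_2 = 1/(1+e^{3.1520}) = 0.0410
P_3 = 1/(1+e^{0.5520}) = 0.3654
E[score] = 0.2228 + 0.0410 + 0.3654 = 0.6292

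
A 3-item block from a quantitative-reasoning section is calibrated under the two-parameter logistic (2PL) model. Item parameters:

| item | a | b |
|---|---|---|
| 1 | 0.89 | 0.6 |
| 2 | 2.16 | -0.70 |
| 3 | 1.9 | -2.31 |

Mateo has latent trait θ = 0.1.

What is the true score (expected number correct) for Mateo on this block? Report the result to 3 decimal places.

P(θ) = 1 / (1 + exp(−a(θ − b)))
P_1 = 1/(1+e^{0.4450}) = 0.3906
P_2 = 1/(1+e^{-1.7280}) = 0.8492
P_3 = 1/(1+e^{-4.5790}) = 0.9898
E[score] = 0.3906 + 0.8492 + 0.9898 = 2.2295

2.230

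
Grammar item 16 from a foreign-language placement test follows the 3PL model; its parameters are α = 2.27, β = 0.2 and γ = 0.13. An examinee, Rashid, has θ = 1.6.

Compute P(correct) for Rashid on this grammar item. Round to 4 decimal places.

0.9652

P(θ) = γ + (1 − γ) · 1 / (1 + exp(−α(θ − β)))
Exponent: 2.27 × (1.6 − 0.2) = 3.1780
1/(1 + e^{-3.1780}) = 0.9600
P = 0.13 + 0.87 × 0.9600 = 0.9652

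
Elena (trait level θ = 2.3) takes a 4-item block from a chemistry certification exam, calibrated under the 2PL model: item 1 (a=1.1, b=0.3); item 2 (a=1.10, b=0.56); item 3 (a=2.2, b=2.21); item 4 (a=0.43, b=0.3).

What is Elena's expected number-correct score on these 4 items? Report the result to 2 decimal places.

3.02

P(θ) = 1 / (1 + exp(−a(θ − b)))
P_1 = 1/(1+e^{-2.2000}) = 0.9002
P_2 = 1/(1+e^{-1.9140}) = 0.8715
P_3 = 1/(1+e^{-0.1980}) = 0.5493
P_4 = 1/(1+e^{-0.8600}) = 0.7027
E[score] = 0.9002 + 0.8715 + 0.5493 + 0.7027 = 3.0237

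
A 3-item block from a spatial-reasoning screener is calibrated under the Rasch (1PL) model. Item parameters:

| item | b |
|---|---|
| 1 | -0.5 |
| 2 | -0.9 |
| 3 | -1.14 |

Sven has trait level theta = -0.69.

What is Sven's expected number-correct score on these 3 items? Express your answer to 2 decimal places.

P(theta) = 1 / (1 + exp(−(theta − b)))
P_1 = 1/(1+e^{0.1900}) = 0.4526
P_2 = 1/(1+e^{-0.2100}) = 0.5523
P_3 = 1/(1+e^{-0.4500}) = 0.6106
E[score] = 0.4526 + 0.5523 + 0.6106 = 1.6156

1.62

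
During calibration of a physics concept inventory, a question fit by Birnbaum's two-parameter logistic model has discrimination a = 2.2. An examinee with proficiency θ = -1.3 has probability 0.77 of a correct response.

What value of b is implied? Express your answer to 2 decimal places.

-1.85

P(θ) = 1 / (1 + exp(−a(θ − b)))
logit(0.77) = ln(0.77/0.23) = 1.2083
b = θ − logit/(a) = -1.3 − 1.2083/2.2000 = -1.8492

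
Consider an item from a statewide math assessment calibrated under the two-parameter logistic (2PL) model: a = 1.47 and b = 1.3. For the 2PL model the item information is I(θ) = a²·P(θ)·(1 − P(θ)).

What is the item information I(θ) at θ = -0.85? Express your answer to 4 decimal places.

P = 1/(1+e^{3.1605}) = 0.0407
P(1−P) = 0.0407 × 0.9593 = 0.0390
I = a² × P(1−P) = 1.47² × 0.0390 = 0.08433

0.0843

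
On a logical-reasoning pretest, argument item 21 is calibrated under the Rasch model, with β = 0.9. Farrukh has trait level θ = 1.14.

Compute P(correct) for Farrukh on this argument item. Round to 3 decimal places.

0.560

P(θ) = 1 / (1 + exp(−(θ − β)))
Exponent: (1.14 − 0.9) = 0.2400
1/(1 + e^{-0.2400}) = 0.5597
P = 0.5597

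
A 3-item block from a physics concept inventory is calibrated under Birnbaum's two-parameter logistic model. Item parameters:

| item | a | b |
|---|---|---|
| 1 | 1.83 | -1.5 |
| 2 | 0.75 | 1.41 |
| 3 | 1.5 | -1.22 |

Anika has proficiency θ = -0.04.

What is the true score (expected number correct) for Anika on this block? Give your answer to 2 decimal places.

P(θ) = 1 / (1 + exp(−a(θ − b)))
P_1 = 1/(1+e^{-2.6718}) = 0.9353
P_2 = 1/(1+e^{1.0875}) = 0.2521
P_3 = 1/(1+e^{-1.7700}) = 0.8545
E[score] = 0.9353 + 0.2521 + 0.8545 = 2.0419

2.04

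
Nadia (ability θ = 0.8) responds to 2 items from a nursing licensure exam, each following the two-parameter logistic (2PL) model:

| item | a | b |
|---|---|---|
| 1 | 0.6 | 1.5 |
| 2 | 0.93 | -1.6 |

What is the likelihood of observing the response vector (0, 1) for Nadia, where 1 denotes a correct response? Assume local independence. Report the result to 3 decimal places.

0.545

P(θ) = 1 / (1 + exp(−a(θ − b)))
P_1 = 1/(1+e^{0.4200}) = 0.3965
P_2 = 1/(1+e^{-2.2320}) = 0.9031
L = (1−P_1) × P_2 = 0.6035 × 0.9031 = 0.54500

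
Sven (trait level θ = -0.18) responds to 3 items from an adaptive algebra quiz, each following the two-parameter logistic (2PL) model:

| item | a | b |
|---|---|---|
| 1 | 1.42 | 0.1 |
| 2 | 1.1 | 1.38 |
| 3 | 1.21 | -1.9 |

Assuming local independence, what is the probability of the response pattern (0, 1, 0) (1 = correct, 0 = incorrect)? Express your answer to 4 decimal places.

0.0101

P(θ) = 1 / (1 + exp(−a(θ − b)))
P_1 = 1/(1+e^{0.3976}) = 0.4019
P_2 = 1/(1+e^{1.7160}) = 0.1524
P_3 = 1/(1+e^{-2.0812}) = 0.8891
L = (1−P_1) × P_2 × (1−P_3) = 0.5981 × 0.1524 × 0.1109 = 0.01011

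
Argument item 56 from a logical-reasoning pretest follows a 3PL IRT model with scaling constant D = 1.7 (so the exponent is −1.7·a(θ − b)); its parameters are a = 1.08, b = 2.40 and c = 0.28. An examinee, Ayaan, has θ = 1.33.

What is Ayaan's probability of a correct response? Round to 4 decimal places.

P(θ) = c + (1 − c) · 1 / (1 + exp(−D·a(θ − b)))
Exponent: 1.7 × 1.08 × (1.33 − 2.40) = -1.9645
1/(1 + e^{1.9645}) = 0.1230
P = 0.28 + 0.72 × 0.1230 = 0.3685

0.3685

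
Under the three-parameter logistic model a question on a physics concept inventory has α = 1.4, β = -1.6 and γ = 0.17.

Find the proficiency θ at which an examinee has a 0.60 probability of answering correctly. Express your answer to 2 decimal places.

P(θ) = γ + (1 − γ) · 1 / (1 + exp(−α(θ − β)))
Remove guessing floor: (0.60 − 0.17)/(1 − 0.17) = 0.5181
logit = ln(0.5181/0.4819) = 0.0723
θ = β + logit/(α) = -1.6 + 0.0723/1.4000 = -1.5483

-1.55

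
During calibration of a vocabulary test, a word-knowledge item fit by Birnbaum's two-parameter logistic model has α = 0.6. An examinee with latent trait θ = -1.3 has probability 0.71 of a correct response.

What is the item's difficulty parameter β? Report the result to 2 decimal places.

-2.79

P(θ) = 1 / (1 + exp(−α(θ − β)))
logit(0.71) = ln(0.71/0.29) = 0.8954
β = θ − logit/(α) = -1.3 − 0.8954/0.6000 = -2.7923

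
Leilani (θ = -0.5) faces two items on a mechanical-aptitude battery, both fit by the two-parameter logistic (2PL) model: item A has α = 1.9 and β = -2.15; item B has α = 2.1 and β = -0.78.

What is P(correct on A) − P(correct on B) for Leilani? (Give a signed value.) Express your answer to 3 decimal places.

0.315

P(θ) = 1 / (1 + exp(−α(θ − β)))
P_A = 0.9583
P_B = 0.6429
P_A − P_B = 0.3154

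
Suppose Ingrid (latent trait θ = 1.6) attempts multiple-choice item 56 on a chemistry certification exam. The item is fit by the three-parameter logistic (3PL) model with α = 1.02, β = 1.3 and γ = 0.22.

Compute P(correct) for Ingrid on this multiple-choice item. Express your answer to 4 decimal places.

P(θ) = γ + (1 − γ) · 1 / (1 + exp(−α(θ − β)))
Exponent: 1.02 × (1.6 − 1.3) = 0.3060
1/(1 + e^{-0.3060}) = 0.5759
P = 0.22 + 0.78 × 0.5759 = 0.6692

0.6692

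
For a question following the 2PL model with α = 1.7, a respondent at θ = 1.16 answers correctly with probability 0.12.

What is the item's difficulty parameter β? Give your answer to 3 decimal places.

P(θ) = 1 / (1 + exp(−α(θ − β)))
logit(0.12) = ln(0.12/0.88) = -1.9924
β = θ − logit/(α) = 1.16 − (-1.9924)/1.7000 = 2.3320

2.332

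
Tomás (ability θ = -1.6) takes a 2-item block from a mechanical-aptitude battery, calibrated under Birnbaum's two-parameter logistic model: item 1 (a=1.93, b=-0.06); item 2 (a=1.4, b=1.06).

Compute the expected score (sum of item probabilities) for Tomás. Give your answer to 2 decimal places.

P(θ) = 1 / (1 + exp(−a(θ − b)))
P_1 = 1/(1+e^{2.9722}) = 0.0487
P_2 = 1/(1+e^{3.7240}) = 0.0236
E[score] = 0.0487 + 0.0236 = 0.0723

0.07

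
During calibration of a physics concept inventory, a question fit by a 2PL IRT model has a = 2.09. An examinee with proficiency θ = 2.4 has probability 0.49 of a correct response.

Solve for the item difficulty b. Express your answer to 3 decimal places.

2.419

P(θ) = 1 / (1 + exp(−a(θ − b)))
logit(0.49) = ln(0.49/0.51) = -0.0400
b = θ − logit/(a) = 2.4 − (-0.0400)/2.0900 = 2.4191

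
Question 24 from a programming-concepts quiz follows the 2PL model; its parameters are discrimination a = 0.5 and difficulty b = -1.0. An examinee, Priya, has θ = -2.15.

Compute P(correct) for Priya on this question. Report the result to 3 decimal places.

0.360

P(θ) = 1 / (1 + exp(−a(θ − b)))
Exponent: 0.5 × (-2.15 − (-1.0)) = -0.5750
1/(1 + e^{0.5750}) = 0.3601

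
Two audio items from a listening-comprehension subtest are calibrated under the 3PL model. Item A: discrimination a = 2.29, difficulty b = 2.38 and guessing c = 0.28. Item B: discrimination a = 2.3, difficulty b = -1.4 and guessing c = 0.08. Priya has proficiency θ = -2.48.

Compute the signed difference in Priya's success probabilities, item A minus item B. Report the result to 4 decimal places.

P(θ) = c + (1 − c) · 1 / (1 + exp(−a(θ − b)))
P_A = 0.2800
P_B = 0.1508
P_A − P_B = 0.1292

0.1292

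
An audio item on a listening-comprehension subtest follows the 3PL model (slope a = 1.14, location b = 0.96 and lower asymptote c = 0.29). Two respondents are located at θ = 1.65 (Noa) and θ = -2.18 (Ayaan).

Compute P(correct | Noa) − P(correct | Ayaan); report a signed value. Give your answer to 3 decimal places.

P(θ) = c + (1 − c) · 1 / (1 + exp(−a(θ − b)))
P(Noa) = 0.7778  [exponent 0.7866]
P(Ayaan) = 0.3093  [exponent -3.5796]
Difference = 0.7778 − 0.3093 = 0.4686

0.469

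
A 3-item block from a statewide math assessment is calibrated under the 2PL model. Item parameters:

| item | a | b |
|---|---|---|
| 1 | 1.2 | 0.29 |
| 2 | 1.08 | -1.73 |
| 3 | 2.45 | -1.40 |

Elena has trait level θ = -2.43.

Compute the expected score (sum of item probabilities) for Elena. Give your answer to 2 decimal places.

0.43

P(θ) = 1 / (1 + exp(−a(θ − b)))
P_1 = 1/(1+e^{3.2640}) = 0.0368
P_2 = 1/(1+e^{0.7560}) = 0.3195
P_3 = 1/(1+e^{2.5235}) = 0.0742
E[score] = 0.0368 + 0.3195 + 0.0742 = 0.4306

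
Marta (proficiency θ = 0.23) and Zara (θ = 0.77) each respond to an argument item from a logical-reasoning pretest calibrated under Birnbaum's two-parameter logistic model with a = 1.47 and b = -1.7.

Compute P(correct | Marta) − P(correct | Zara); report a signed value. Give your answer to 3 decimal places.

P(θ) = 1 / (1 + exp(−a(θ − b)))
P(Marta) = 0.9446  [exponent 2.8371]
P(Zara) = 0.9742  [exponent 3.6309]
Difference = 0.9446 − 0.9742 = -0.0295

-0.030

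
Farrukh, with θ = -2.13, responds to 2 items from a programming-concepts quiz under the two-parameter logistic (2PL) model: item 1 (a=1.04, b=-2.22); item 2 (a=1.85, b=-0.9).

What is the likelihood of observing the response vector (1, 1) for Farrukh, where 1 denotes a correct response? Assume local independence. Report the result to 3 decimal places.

0.049

P(θ) = 1 / (1 + exp(−a(θ − b)))
P_1 = 1/(1+e^{-0.0936}) = 0.5234
P_2 = 1/(1+e^{2.2755}) = 0.0932
L = P_1 × P_2 = 0.5234 × 0.0932 = 0.04876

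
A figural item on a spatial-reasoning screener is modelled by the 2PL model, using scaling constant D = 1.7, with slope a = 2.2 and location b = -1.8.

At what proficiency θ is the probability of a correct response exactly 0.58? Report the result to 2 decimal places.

-1.71

P(θ) = 1 / (1 + exp(−D·a(θ − b)))
logit = ln(0.5800/0.4200) = 0.3228
θ = b + logit/(1.7·a) = -1.8 + 0.3228/3.7400 = -1.7137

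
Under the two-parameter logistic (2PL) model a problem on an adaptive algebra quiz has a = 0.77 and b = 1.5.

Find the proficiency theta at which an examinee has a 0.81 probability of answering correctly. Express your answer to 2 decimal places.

P(theta) = 1 / (1 + exp(−a(theta − b)))
logit = ln(0.8100/0.1900) = 1.4500
theta = b + logit/(a) = 1.5 + 1.4500/0.7700 = 3.3831

3.38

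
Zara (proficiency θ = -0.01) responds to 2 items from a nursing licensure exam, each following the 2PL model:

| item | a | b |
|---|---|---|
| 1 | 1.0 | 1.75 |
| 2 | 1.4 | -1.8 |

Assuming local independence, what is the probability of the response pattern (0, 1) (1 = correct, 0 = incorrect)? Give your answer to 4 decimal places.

0.7888

P(θ) = 1 / (1 + exp(−a(θ − b)))
P_1 = 1/(1+e^{1.7600}) = 0.1468
P_2 = 1/(1+e^{-2.5060}) = 0.9246
L = (1−P_1) × P_2 = 0.8532 × 0.9246 = 0.78884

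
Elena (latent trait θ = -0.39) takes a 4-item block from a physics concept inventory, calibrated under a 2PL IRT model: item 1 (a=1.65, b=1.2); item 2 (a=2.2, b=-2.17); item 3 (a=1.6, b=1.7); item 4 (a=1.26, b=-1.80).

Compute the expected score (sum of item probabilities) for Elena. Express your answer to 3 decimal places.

1.937

P(θ) = 1 / (1 + exp(−a(θ − b)))
P_1 = 1/(1+e^{2.6235}) = 0.0676
P_2 = 1/(1+e^{-3.9160}) = 0.9805
P_3 = 1/(1+e^{3.3440}) = 0.0341
P_4 = 1/(1+e^{-1.7766}) = 0.8553
E[score] = 0.0676 + 0.9805 + 0.0341 + 0.8553 = 1.9375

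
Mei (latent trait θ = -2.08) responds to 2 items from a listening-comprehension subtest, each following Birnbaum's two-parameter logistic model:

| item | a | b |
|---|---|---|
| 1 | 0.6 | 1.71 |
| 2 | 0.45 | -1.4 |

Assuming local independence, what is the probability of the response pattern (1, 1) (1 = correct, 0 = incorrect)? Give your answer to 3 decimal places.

P(θ) = 1 / (1 + exp(−a(θ − b)))
P_1 = 1/(1+e^{2.2740}) = 0.0933
P_2 = 1/(1+e^{0.3060}) = 0.4241
L = P_1 × P_2 = 0.0933 × 0.4241 = 0.03957

0.040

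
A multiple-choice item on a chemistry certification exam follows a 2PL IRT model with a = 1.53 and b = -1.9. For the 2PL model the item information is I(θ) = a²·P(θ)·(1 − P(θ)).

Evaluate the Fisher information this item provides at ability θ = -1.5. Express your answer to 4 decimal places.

P = 1/(1+e^{-0.6120}) = 0.6484
P(1−P) = 0.6484 × 0.3516 = 0.2280
I = a² × P(1−P) = 1.53² × 0.2280 = 0.53367

0.5337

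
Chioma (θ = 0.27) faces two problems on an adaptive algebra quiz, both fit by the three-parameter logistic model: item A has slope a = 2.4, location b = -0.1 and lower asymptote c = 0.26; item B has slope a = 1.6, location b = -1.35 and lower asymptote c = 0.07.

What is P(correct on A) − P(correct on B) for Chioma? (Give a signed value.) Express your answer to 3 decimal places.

P(θ) = c + (1 − c) · 1 / (1 + exp(−a(θ − b)))
P_A = 0.7843
P_B = 0.9352
P_A − P_B = -0.1509

-0.151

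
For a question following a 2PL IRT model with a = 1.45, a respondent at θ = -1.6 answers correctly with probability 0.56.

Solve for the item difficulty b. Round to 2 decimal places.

P(θ) = 1 / (1 + exp(−a(θ − b)))
logit(0.56) = ln(0.56/0.44) = 0.2412
b = θ − logit/(a) = -1.6 − 0.2412/1.4500 = -1.7663

-1.77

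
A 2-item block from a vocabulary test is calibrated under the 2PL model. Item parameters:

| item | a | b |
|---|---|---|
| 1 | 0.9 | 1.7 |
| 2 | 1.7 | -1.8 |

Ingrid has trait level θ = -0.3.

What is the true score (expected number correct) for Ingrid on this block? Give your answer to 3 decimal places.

P(θ) = 1 / (1 + exp(−a(θ − b)))
P_1 = 1/(1+e^{1.8000}) = 0.1419
P_2 = 1/(1+e^{-2.5500}) = 0.9276
E[score] = 0.1419 + 0.9276 = 1.0694

1.069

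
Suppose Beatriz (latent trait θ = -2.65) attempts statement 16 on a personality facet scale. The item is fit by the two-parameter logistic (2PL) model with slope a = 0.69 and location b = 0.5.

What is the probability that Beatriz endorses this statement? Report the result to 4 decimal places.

0.1022

P(θ) = 1 / (1 + exp(−a(θ − b)))
Exponent: 0.69 × (-2.65 − 0.5) = -2.1735
1/(1 + e^{2.1735}) = 0.1022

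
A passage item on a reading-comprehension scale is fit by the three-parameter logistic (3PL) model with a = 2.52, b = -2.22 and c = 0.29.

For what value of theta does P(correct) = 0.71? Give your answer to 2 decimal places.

-2.07

P(theta) = c + (1 − c) · 1 / (1 + exp(−a(theta − b)))
Remove guessing floor: (0.71 − 0.29)/(1 − 0.29) = 0.5915
logit = ln(0.5915/0.4085) = 0.3704
theta = b + logit/(a) = -2.22 + 0.3704/2.5200 = -2.0730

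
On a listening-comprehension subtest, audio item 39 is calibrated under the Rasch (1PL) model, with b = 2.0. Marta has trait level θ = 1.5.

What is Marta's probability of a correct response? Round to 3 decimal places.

0.378

P(θ) = 1 / (1 + exp(−(θ − b)))
Exponent: (1.5 − 2.0) = -0.5000
1/(1 + e^{0.5000}) = 0.3775
P = 0.3775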